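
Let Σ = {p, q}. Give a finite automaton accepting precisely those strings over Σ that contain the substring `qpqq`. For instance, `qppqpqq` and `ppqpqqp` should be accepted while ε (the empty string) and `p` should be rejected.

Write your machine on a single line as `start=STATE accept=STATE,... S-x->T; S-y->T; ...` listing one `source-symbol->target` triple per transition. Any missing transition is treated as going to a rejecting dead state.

States S0..S3 record the length of the longest prefix of `qpqq` that matches the current input suffix. Reaching S4 means `qpqq` has been seen, and we stay there forever. Accept from S4.
With 5 states:
        p   q  
>  S0   S0  S1 
   S1   S2  S1 
   S2   S0  S3 
   S3   S2  S4 
 * S4   S4  S4 
(> = start, * = accepting)

start=S0; accept=S4; S0-p->S0; S0-q->S1; S1-p->S2; S1-q->S1; S2-p->S0; S2-q->S3; S3-p->S2; S3-q->S4; S4-p->S4; S4-q->S4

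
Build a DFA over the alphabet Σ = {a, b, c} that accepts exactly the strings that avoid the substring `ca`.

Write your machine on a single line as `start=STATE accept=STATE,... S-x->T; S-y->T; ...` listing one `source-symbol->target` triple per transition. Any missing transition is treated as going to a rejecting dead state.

start=q0; accept=q0,q1; q0-a->q0; q0-b->q0; q0-c->q1; q1-a->q2; q1-b->q0; q1-c->q1; q2-a->q2; q2-b->q2; q2-c->q2

This is the complement of 'contains `ca`'. Use the same substring-matching states — q0 through q2 holding how much of `ca` has just been matched — but flip the accepting set: everything except the trap q2 accepts.
        a   b   c  
>* q0   q0  q0  q1 
 * q1   q2  q0  q1 
   q2   q2  q2  q2 
(> = start, * = accepting)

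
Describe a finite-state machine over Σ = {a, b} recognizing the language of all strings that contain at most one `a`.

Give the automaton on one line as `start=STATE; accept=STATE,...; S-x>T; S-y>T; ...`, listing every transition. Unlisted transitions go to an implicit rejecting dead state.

Count `a`s, saturating at 2: state q0 means no `a` yet, q1 means one `a` seen, q2 means more than one. Each `a` increments (capped at q2); other symbols loop. Accept from {q0, q1}.
With 3 states:
        a   b  
>* q0   q1  q0 
 * q1   q2  q1 
   q2   q2  q2 
(> = start, * = accepting)

start=q0; accept=q0,q1; q0-a>q1; q0-b>q0; q1-a>q2; q1-b>q1; q2-a>q2; q2-b>q2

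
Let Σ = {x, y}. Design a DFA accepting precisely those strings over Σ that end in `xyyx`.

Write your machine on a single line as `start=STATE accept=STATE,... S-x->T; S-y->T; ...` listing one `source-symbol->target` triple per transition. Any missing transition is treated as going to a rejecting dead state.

Remember how much of `xyyx` the current input suffix matches. State s0 means no match yet; s1 means the last symbol is `x`; s2 means the last 2 symbols are `xy`; s3 means the last 3 symbols are `xyy`; s4 means the last 4 symbols are `xyyx`. Only s4 accepts. On a mismatch, fall back to the longest proper suffix that is still a prefix of `xyyx`.
5 states suffice.
        x   y  
>  s0   s1  s0 
   s1   s1  s2 
   s2   s1  s3 
   s3   s4  s0 
 * s4   s1  s2 
(> = start, * = accepting)

start=s0; accept=s4; s0-x->s1; s0-y->s0; s1-x->s1; s1-y->s2; s2-x->s1; s2-y->s3; s3-x->s4; s3-y->s0; s4-x->s1; s4-y->s2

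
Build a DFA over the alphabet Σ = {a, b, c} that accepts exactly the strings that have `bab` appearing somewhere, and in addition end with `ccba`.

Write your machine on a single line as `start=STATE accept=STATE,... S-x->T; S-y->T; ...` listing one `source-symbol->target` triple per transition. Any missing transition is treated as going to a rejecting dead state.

Build one automaton per condition and run them in lockstep. The first has 4 states tracking whether and how much of `bab` has been seen; the second has 5 states tracking how much of the suffix `ccba` has currently been matched. A product state is a pair (one from each), accepting exactly when both do. Equivalent product states are then merged.
        a   b   c  
>  q0   q0  q1  q0 
   q1   q2  q1  q0 
   q2   q0  q3  q0 
   q3   q3  q3  q4 
   q4   q3  q3  q5 
   q5   q3  q6  q5 
   q6   q7  q3  q4 
 * q7   q3  q3  q4 
(> = start, * = accepting)

start=q0; accept=q7; q0-a->q0; q0-b->q1; q0-c->q0; q1-a->q2; q1-b->q1; q1-c->q0; q2-a->q0; q2-b->q3; q2-c->q0; q3-a->q3; q3-b->q3; q3-c->q4; q4-a->q3; q4-b->q3; q4-c->q5; q5-a->q3; q5-b->q6; q5-c->q5; q6-a->q7; q6-b->q3; q6-c->q4; q7-a->q3; q7-b->q3; q7-c->q4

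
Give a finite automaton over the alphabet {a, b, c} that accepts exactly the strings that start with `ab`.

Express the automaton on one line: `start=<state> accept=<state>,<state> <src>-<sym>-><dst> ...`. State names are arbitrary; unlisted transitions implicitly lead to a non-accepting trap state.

start=q0 accept=q2 q0-a->q1 q0-b->q3 q0-c->q3 q1-a->q3 q1-b->q2 q1-c->q3 q2-a->q2 q2-b->q2 q2-c->q2 q3-a->q3 q3-b->q3 q3-c->q3

Check the first 2 symbols one by one: q0 through q1 record how many have matched `ab` so far; any wrong symbol goes to the dead state q3. After all 2 match we enter the accepting sink q2.
4 states suffice.
        a   b   c  
>  q0   q1  q3  q3 
   q1   q3  q2  q3 
 * q2   q2  q2  q2 
   q3   q3  q3  q3 
(> = start, * = accepting)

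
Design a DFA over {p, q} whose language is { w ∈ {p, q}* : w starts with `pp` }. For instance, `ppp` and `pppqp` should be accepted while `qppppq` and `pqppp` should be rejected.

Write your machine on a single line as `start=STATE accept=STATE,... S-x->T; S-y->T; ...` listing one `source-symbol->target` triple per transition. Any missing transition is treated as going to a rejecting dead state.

start=s0; accept=s2; s0-p->s1; s0-q->s3; s1-p->s2; s1-q->s3; s2-p->s2; s2-q->s2; s3-p->s3; s3-q->s3

Check the first 2 symbols one by one: s0 through s1 record how many have matched `pp` so far; any wrong symbol goes to the dead state s3. After all 2 match we enter the accepting sink s2.
4 states suffice.
        p   q  
>  s0   s1  s3 
   s1   s2  s3 
 * s2   s2  s2 
   s3   s3  s3 
(> = start, * = accepting)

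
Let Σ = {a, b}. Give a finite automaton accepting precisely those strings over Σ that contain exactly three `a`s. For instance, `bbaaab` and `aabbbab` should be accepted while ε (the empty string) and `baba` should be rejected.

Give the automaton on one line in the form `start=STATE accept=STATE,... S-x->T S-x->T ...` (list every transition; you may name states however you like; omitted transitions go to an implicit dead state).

start=q0 accept=q3 q0-a->q1 q0-b->q0 q1-a->q2 q1-b->q1 q2-a->q3 q2-b->q2 q3-a->q4 q3-b->q3 q4-a->q4 q4-b->q4

Count `a`s, saturating at 4: states q0 through q3 mean 0 through 3 `a`s seen; q4 means more than 3. Each `a` increments (capped at q4); other symbols loop. Accept from {q3}.
With 5 states:
        a   b  
>  q0   q1  q0 
   q1   q2  q1 
   q2   q3  q2 
 * q3   q4  q3 
   q4   q4  q4 
(> = start, * = accepting)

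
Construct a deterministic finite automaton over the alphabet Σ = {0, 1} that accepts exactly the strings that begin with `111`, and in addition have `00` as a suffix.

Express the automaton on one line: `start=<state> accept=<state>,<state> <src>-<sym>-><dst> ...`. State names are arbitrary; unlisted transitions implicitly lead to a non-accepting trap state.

Run two small machines in parallel and take their product. One (5 states) tracks whether the input so far still matches the prefix `111`; the other (3 states) tracks how much of the suffix `00` has currently been matched. Each combined state is a pair, one component from each; accept when both components accept. Equivalent product states are then merged.
With 7 states:
        0   1  
>  q0   q1  q2 
   q1   q1  q1 
   q2   q1  q3 
   q3   q1  q4 
   q4   q5  q4 
   q5   q6  q4 
 * q6   q6  q4 
(> = start, * = accepting)

start=q0 accept=q6 q0-0->q1 q0-1->q2 q1-0->q1 q1-1->q1 q2-0->q1 q2-1->q3 q3-0->q1 q3-1->q4 q4-0->q5 q4-1->q4 q5-0->q6 q5-1->q4 q6-0->q6 q6-1->q4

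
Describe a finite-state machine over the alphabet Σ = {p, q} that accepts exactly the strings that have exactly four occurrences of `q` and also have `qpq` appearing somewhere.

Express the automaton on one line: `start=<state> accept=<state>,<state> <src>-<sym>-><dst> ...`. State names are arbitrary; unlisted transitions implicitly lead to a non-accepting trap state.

Build one automaton per condition and run them in lockstep. One (6 states) tracks the count of `q`s, saturating at 5; the other (4 states) tracks whether and how much of `qpq` has been seen. Each combined state is a pair, one component from each; accept when both components accept. Equivalent product states are then merged.
          p    q  
>  s0     s0   s1 
   s1     s2   s3 
   s2     s4   s5 
   s3     s6   s7 
   s4     s4   s3 
   s5     s5   s8 
   s6     s9   s8 
   s7    s10  s11 
   s8     s8  s12 
   s9     s9   s7 
   s10   s11  s12 
   s11   s11  s11 
 * s12   s12  s11 
(> = start, * = accepting)

start=s0 accept=s12 s0-p->s0 s0-q->s1 s1-p->s2 s1-q->s3 s2-p->s4 s2-q->s5 s3-p->s6 s3-q->s7 s4-p->s4 s4-q->s3 s5-p->s5 s5-q->s8 s6-p->s9 s6-q->s8 s7-p->s10 s7-q->s11 s8-p->s8 s8-q->s12 s9-p->s9 s9-q->s7 s10-p->s11 s10-q->s12 s11-p->s11 s11-q->s11 s12-p->s12 s12-q->s11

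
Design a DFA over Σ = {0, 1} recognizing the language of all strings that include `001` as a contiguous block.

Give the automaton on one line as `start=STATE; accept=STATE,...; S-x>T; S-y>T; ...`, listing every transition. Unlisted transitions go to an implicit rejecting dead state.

States s0..s2 record the length of the longest prefix of `001` that matches the current input suffix. Reaching s3 means `001` has been seen, and we stay there forever. Accept from s3.
4 states suffice.
        0   1  
>  s0   s1  s0 
   s1   s2  s0 
   s2   s2  s3 
 * s3   s3  s3 
(> = start, * = accepting)

start=s0; accept=s3; s0-0>s1; s0-1>s0; s1-0>s2; s1-1>s0; s2-0>s2; s2-1>s3; s3-0>s3; s3-1>s3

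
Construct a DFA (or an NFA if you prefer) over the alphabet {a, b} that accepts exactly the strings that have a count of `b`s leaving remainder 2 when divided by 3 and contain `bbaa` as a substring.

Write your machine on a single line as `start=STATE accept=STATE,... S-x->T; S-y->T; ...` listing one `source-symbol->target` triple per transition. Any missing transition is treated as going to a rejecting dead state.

Build one automaton per condition and run them in lockstep. The first has 3 states tracking the count of `b`s modulo 3; the second has 5 states tracking whether and how much of `bbaa` has been seen. A product state is a pair (one from each), accepting exactly when both do.
With 15 states:
          a    b  
>  s0     s0   s1 
   s1     s2   s3 
   s2     s2   s4 
   s3     s5   s6 
   s4     s7   s6 
   s5     s8   s9 
   s6    s10  s11 
   s7     s7   s9 
 * s8     s8  s12 
   s9     s0  s11 
   s10   s12   s1 
   s11   s13   s3 
   s12   s12  s14 
   s13   s14   s4 
   s14   s14   s8 
(> = start, * = accepting)

start=s0; accept=s8; s0-a->s0; s0-b->s1; s1-a->s2; s1-b->s3; s2-a->s2; s2-b->s4; s3-a->s5; s3-b->s6; s4-a->s7; s4-b->s6; s5-a->s8; s5-b->s9; s6-a->s10; s6-b->s11; s7-a->s7; s7-b->s9; s8-a->s8; s8-b->s12; s9-a->s0; s9-b->s11; s10-a->s12; s10-b->s1; s11-a->s13; s11-b->s3; s12-a->s12; s12-b->s14; s13-a->s14; s13-b->s4; s14-a->s14; s14-b->s8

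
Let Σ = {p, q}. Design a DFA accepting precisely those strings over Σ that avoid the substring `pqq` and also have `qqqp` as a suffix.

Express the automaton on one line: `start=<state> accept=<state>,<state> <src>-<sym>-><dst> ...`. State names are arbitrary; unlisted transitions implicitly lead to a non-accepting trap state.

start=s0 accept=s5 s0-p->s1 s0-q->s2 s1-p->s1 s1-q->s1 s2-p->s1 s2-q->s3 s3-p->s1 s3-q->s4 s4-p->s5 s4-q->s4 s5-p->s1 s5-q->s1

Build one automaton per condition and run them in lockstep. One (4 states) tracks partial matches of the forbidden pattern `pqq`; the other (5 states) tracks how much of the suffix `qqqp` has currently been matched. Each combined state is a pair, one component from each; accept when both components accept. After merging equivalent states the machine shrinks.
A 6-state machine:
        p   q  
>  s0   s1  s2 
   s1   s1  s1 
   s2   s1  s3 
   s3   s1  s4 
   s4   s5  s4 
 * s5   s1  s1 
(> = start, * = accepting)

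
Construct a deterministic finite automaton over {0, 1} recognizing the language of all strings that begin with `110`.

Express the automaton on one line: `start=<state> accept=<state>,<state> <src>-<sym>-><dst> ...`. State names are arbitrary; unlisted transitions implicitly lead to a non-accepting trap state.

Walk along `110` while the input agrees: from q0 take `1` to q1, and so on. Any deviation drops to the rejecting sink q4. Once q3 is reached the prefix is confirmed and every continuation is accepted.
5 states suffice.
        0   1  
>  q0   q4  q1 
   q1   q4  q2 
   q2   q3  q4 
 * q3   q3  q3 
   q4   q4  q4 
(> = start, * = accepting)

start=q0 accept=q3 q0-0->q4 q0-1->q1 q1-0->q4 q1-1->q2 q2-0->q3 q2-1->q4 q3-0->q3 q3-1->q3 q4-0->q4 q4-1->q4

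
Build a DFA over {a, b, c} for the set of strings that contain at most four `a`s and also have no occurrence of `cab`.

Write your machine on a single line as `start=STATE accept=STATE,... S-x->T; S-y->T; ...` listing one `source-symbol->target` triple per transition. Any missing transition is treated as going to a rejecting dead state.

Build one automaton per condition and run them in lockstep. The first has 6 states tracking the count of `a`s, saturating at 5; the second has 4 states tracking partial matches of the forbidden pattern `cab`. A product state is a pair (one from each), accepting exactly when both do. Equivalent product states are then merged.
With 14 states:
          a    b    c  
>* q0     q1   q0   q2 
 * q1     q3   q1   q4 
 * q2     q5   q0   q2 
 * q3     q6   q3   q7 
 * q4     q8   q1   q4 
 * q5     q3   q9   q4 
 * q6    q10   q6  q11 
 * q7    q12   q3   q7 
 * q8     q6   q9   q7 
   q9     q9   q9   q9 
 * q10    q9  q10  q10 
 * q11   q13   q6  q11 
 * q12   q10   q9  q11 
 * q13    q9   q9  q10 
(> = start, * = accepting)

start=q0; accept=q0,q1,q2,q3,q4,q5,q6,q7,q8,q10,q11,q12,q13; q0-a->q1; q0-b->q0; q0-c->q2; q1-a->q3; q1-b->q1; q1-c->q4; q2-a->q5; q2-b->q0; q2-c->q2; q3-a->q6; q3-b->q3; q3-c->q7; q4-a->q8; q4-b->q1; q4-c->q4; q5-a->q3; q5-b->q9; q5-c->q4; q6-a->q10; q6-b->q6; q6-c->q11; q7-a->q12; q7-b->q3; q7-c->q7; q8-a->q6; q8-b->q9; q8-c->q7; q9-a->q9; q9-b->q9; q9-c->q9; q10-a->q9; q10-b->q10; q10-c->q10; q11-a->q13; q11-b->q6; q11-c->q11; q12-a->q10; q12-b->q9; q12-c->q11; q13-a->q9; q13-b->q9; q13-c->q10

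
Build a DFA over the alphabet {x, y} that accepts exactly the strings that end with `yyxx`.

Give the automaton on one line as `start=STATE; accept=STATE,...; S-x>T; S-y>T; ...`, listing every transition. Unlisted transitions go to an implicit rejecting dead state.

Let each state record the length of the longest suffix of the input read so far that is also a prefix of `yyxx`. S1 means the last symbol is `y`; S2 means the last 2 symbols are `yy`; S3 means the last 3 symbols are `yyx`; S4 means the last 4 symbols are `yyxx`. Accept only at S4, where the string currently ends in `yyxx`.
With 5 states:
        x   y  
>  S0   S0  S1 
   S1   S0  S2 
   S2   S3  S2 
   S3   S4  S1 
 * S4   S0  S1 
(> = start, * = accepting)

start=S0; accept=S4; S0-x>S0; S0-y>S1; S1-x>S0; S1-y>S2; S2-x>S3; S2-y>S2; S3-x>S4; S3-y>S1; S4-x>S0; S4-y>S1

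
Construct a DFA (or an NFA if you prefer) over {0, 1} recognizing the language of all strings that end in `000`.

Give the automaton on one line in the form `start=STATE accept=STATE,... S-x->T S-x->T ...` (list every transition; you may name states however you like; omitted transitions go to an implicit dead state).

Let each state record the length of the longest suffix of the input read so far that is also a prefix of `000`. B means the last symbol is `0`; C means the last 2 symbols are `00`; D means the last 3 symbols are `000`. Accept only at D, where the string currently ends in `000`.
4 states suffice.
       0  1 
>  A   B  A 
   B   C  A 
   C   D  A 
 * D   D  A 
(> = start, * = accepting)

start=A accept=D A-0->B A-1->A B-0->C B-1->A C-0->D C-1->A D-0->D D-1->A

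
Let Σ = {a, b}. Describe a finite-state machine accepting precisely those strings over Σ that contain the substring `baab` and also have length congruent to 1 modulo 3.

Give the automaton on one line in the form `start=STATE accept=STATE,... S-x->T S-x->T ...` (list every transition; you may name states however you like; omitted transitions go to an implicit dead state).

start=s0 accept=s11 s0-a->s1 s0-b->s2 s1-a->s3 s1-b->s4 s2-a->s5 s2-b->s4 s3-a->s0 s3-b->s6 s4-a->s7 s4-b->s6 s5-a->s8 s5-b->s6 s6-a->s9 s6-b->s2 s7-a->s10 s7-b->s2 s8-a->s1 s8-b->s11 s9-a->s12 s9-b->s4 s10-a->s3 s10-b->s13 s11-a->s13 s11-b->s13 s12-a->s0 s12-b->s14 s13-a->s14 s13-b->s14 s14-a->s11 s14-b->s11

Build one automaton per condition and run them in lockstep. One (5 states) tracks whether and how much of `baab` has been seen; the other (3 states) tracks the input length modulo 3. Each combined state is a pair, one component from each; accept when both components accept.
          a    b  
>  s0     s1   s2 
   s1     s3   s4 
   s2     s5   s4 
   s3     s0   s6 
   s4     s7   s6 
   s5     s8   s6 
   s6     s9   s2 
   s7    s10   s2 
   s8     s1  s11 
   s9    s12   s4 
   s10    s3  s13 
 * s11   s13  s13 
   s12    s0  s14 
   s13   s14  s14 
   s14   s11  s11 
(> = start, * = accepting)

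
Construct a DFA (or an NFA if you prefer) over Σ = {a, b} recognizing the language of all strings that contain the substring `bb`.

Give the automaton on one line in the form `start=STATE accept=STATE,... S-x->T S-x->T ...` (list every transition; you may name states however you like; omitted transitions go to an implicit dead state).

States S0..S1 record the length of the longest prefix of `bb` that matches the current input suffix. Reaching S2 means `bb` has been seen, and we stay there forever. Accept from S2.
3 states suffice.
        a   b  
>  S0   S0  S1 
   S1   S0  S2 
 * S2   S2  S2 
(> = start, * = accepting)

start=S0 accept=S2 S0-a->S0 S0-b->S1 S1-a->S0 S1-b->S2 S2-a->S2 S2-b->S2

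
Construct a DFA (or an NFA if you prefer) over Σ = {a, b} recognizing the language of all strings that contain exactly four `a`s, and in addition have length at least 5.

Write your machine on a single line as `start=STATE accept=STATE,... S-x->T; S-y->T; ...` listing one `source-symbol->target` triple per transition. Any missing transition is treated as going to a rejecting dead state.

Build one automaton per condition and run them in lockstep. One (6 states) tracks the count of `a`s, saturating at 5; the other (7 states) tracks the input length, saturating at 6. Each combined state is a pair, one component from each; accept when both components accept. Equivalent product states are then merged.
          a    b  
>  s0     s1   s2 
   s1     s3   s4 
   s2     s4   s2 
   s3     s5   s6 
   s4     s6   s4 
   s5     s7   s8 
   s6     s8   s6 
   s7     s9  s10 
   s8    s10   s8 
   s9     s9   s9 
 * s10    s9  s10 
(> = start, * = accepting)

start=s0; accept=s10; s0-a->s1; s0-b->s2; s1-a->s3; s1-b->s4; s2-a->s4; s2-b->s2; s3-a->s5; s3-b->s6; s4-a->s6; s4-b->s4; s5-a->s7; s5-b->s8; s6-a->s8; s6-b->s6; s7-a->s9; s7-b->s10; s8-a->s10; s8-b->s8; s9-a->s9; s9-b->s9; s10-a->s9; s10-b->s10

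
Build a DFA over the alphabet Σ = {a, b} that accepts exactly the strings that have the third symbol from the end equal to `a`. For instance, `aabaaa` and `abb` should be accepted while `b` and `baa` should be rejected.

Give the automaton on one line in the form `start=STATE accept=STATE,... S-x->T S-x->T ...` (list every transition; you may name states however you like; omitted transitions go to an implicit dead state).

start=s0 accept=s7,s8,s9,s10 s0-a->s1 s0-b->s2 s1-a->s3 s1-b->s4 s2-a->s5 s2-b->s6 s3-a->s7 s3-b->s8 s4-a->s9 s4-b->s10 s5-a->s11 s5-b->s12 s6-a->s13 s6-b->s14 s7-a->s7 s7-b->s8 s8-a->s9 s8-b->s10 s9-a->s11 s9-b->s12 s10-a->s13 s10-b->s14 s11-a->s7 s11-b->s8 s12-a->s9 s12-b->s10 s13-a->s11 s13-b->s12 s14-a->s13 s14-b->s14

Because acceptance depends on a position counted from the end, the machine has to buffer the most recent 3 symbols. Make each state the string of the last up-to-3 symbols read; on input `x` shift the window left and append `x`. Accept when the buffered window has length 3 and begins with `a`.
With 15 states:
          a    b  
>  s0     s1   s2 
   s1     s3   s4 
   s2     s5   s6 
   s3     s7   s8 
   s4     s9  s10 
   s5    s11  s12 
   s6    s13  s14 
 * s7     s7   s8 
 * s8     s9  s10 
 * s9    s11  s12 
 * s10   s13  s14 
   s11    s7   s8 
   s12    s9  s10 
   s13   s11  s12 
   s14   s13  s14 
(> = start, * = accepting)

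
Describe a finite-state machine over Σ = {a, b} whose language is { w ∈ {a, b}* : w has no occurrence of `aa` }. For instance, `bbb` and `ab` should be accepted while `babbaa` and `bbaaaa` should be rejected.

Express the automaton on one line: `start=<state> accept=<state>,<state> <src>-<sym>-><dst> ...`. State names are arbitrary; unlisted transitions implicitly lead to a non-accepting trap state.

start=S0 accept=S0,S1 S0-a->S1 S0-b->S0 S1-a->S2 S1-b->S0 S2-a->S2 S2-b->S2

This is the complement of 'contains `aa`'. Use the same substring-matching states — S0 through S2 holding how much of `aa` has just been matched — but flip the accepting set: everything except the trap S2 accepts.
        a   b  
>* S0   S1  S0 
 * S1   S2  S0 
   S2   S2  S2 
(> = start, * = accepting)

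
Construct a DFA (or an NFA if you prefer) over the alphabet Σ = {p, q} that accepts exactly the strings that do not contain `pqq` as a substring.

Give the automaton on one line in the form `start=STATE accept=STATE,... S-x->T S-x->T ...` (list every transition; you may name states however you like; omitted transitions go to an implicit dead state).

start=A accept=A,B,C A-p->B A-q->A B-p->B B-q->C C-p->B C-q->D D-p->D D-q->D

This is the complement of 'contains `pqq`'. Use the same substring-matching states — A through D holding how much of `pqq` has just been matched — but flip the accepting set: everything except the trap D accepts.
4 states suffice.
       p  q 
>* A   B  A 
 * B   B  C 
 * C   B  D 
   D   D  D 
(> = start, * = accepting)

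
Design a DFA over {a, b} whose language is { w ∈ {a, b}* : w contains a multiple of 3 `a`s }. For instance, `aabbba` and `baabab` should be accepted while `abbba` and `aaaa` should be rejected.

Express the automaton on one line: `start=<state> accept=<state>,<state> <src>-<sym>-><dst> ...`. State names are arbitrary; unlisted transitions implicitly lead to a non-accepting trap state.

start=s0 accept=s0 s0-a->s1 s0-b->s0 s1-a->s2 s1-b->s1 s2-a->s0 s2-b->s2

Keep the running count of `a`s modulo 3: each `a` advances along the cycle s0 → s1 → s2 → s0 while other symbols loop. Accept at s0.
With 3 states:
        a   b  
>* s0   s1  s0 
   s1   s2  s1 
   s2   s0  s2 
(> = start, * = accepting)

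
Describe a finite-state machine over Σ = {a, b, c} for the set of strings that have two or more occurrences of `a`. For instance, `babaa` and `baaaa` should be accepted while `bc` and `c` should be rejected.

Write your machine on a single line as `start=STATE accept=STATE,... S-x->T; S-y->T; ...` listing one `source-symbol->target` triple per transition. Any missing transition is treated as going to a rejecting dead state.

Only the number of `a`s matters, and only up to 3. Make a chain q0 → q1 → q2 → q3 advanced by each `a` (with q3 absorbing); every other symbol self-loops. The accepting set is {q2, q3}.
        a   b   c  
>  q0   q1  q0  q0 
   q1   q2  q1  q1 
 * q2   q3  q2  q2 
 * q3   q3  q3  q3 
(> = start, * = accepting)

start=q0; accept=q2,q3; q0-a->q1; q0-b->q0; q0-c->q0; q1-a->q2; q1-b->q1; q1-c->q1; q2-a->q3; q2-b->q2; q2-c->q2; q3-a->q3; q3-b->q3; q3-c->q3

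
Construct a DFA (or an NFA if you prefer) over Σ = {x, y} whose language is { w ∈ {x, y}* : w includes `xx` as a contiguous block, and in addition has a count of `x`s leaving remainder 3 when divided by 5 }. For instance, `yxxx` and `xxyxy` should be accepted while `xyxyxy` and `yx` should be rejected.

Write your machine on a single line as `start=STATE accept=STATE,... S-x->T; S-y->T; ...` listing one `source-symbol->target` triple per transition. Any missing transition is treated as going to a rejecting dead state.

start=A; accept=E; A-x->B; A-y->A; B-x->C; B-y->D; C-x->E; C-y->C; D-x->F; D-y->D; E-x->G; E-y->E; F-x->E; F-y->H; G-x->I; G-y->G; H-x->J; H-y->H; I-x->K; I-y->I; J-x->G; J-y->L; K-x->C; K-y->K; L-x->M; L-y->L; M-x->I; M-y->N; N-x->O; N-y->N; O-x->K; O-y->A

Handle the two conditions separately and then intersect. One (3 states) tracks whether and how much of `xx` has been seen; the other (5 states) tracks the count of `x`s modulo 5. Each combined state is a pair, one component from each; accept when both components accept.
15 states suffice.
       x  y 
>  A   B  A 
   B   C  D 
   C   E  C 
   D   F  D 
 * E   G  E 
   F   E  H 
   G   I  G 
   H   J  H 
   I   K  I 
   J   G  L 
   K   C  K 
   L   M  L 
   M   I  N 
   N   O  N 
   O   K  A 
(> = start, * = accepting)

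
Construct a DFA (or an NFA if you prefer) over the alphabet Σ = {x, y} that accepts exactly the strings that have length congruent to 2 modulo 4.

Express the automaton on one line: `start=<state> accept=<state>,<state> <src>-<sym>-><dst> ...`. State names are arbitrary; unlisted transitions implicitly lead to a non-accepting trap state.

start=q0 accept=q2 q0-x->q1 q0-y->q1 q1-x->q2 q1-y->q2 q2-x->q3 q2-y->q3 q3-x->q0 q3-y->q0

Only the length mod 4 matters, so use a 4-cycle: from any state, every input symbol moves to the next state, wrapping q3 back to q0. Mark q2 accepting.
        x   y  
>  q0   q1  q1 
   q1   q2  q2 
 * q2   q3  q3 
   q3   q0  q0 
(> = start, * = accepting)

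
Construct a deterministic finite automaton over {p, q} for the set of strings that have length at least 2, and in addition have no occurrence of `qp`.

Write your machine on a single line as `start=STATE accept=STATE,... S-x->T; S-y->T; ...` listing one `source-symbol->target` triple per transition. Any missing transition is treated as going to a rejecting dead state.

Build one automaton per condition and run them in lockstep. One (4 states) tracks the input length, saturating at 3; the other (3 states) tracks partial matches of the forbidden pattern `qp`. Each combined state is a pair, one component from each; accept when both components accept. Minimizing collapses redundant product states.
With 6 states:
        p   q  
>  s0   s1  s2 
   s1   s3  s4 
   s2   s5  s4 
 * s3   s3  s4 
 * s4   s5  s4 
   s5   s5  s5 
(> = start, * = accepting)

start=s0; accept=s3,s4; s0-p->s1; s0-q->s2; s1-p->s3; s1-q->s4; s2-p->s5; s2-q->s4; s3-p->s3; s3-q->s4; s4-p->s5; s4-q->s4; s5-p->s5; s5-q->s5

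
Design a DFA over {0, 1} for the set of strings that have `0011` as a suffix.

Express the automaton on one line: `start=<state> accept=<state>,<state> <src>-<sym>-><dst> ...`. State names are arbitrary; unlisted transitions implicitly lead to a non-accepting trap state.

start=S0 accept=S4 S0-0->S1 S0-1->S0 S1-0->S2 S1-1->S0 S2-0->S2 S2-1->S3 S3-0->S1 S3-1->S4 S4-0->S1 S4-1->S0

Let each state record the length of the longest suffix of the input read so far that is also a prefix of `0011`. S1 means the last symbol is `0`; S2 means the last 2 symbols are `00`; S3 means the last 3 symbols are `001`; S4 means the last 4 symbols are `0011`. Accept only at S4, where the string currently ends in `0011`.
A 5-state machine:
        0   1  
>  S0   S1  S0 
   S1   S2  S0 
   S2   S2  S3 
   S3   S1  S4 
 * S4   S1  S0 
(> = start, * = accepting)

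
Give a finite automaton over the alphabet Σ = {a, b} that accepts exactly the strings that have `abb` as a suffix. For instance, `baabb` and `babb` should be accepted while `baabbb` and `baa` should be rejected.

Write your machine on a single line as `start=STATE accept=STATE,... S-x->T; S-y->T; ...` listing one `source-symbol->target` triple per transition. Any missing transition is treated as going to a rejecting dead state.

start=S0; accept=S3; S0-a->S1; S0-b->S0; S1-a->S1; S1-b->S2; S2-a->S1; S2-b->S3; S3-a->S1; S3-b->S0

Let each state record the length of the longest suffix of the input read so far that is also a prefix of `abb`. S1 means the last symbol is `a`; S2 means the last 2 symbols are `ab`; S3 means the last 3 symbols are `abb`. Accept only at S3, where the string currently ends in `abb`.
With 4 states:
        a   b  
>  S0   S1  S0 
   S1   S1  S2 
   S2   S1  S3 
 * S3   S1  S0 
(> = start, * = accepting)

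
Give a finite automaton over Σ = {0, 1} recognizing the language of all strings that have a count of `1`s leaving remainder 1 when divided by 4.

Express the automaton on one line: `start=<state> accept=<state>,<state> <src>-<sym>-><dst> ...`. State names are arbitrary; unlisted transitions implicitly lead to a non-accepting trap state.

The only thing that matters is how many `1`s have appeared, reduced mod 4. Use one state per residue: q0 for 0, …, q3 for 3. Reading `1` moves to the next residue; anything else stays put. q1 is accepting.
        0   1  
>  q0   q0  q1 
 * q1   q1  q2 
   q2   q2  q3 
   q3   q3  q0 
(> = start, * = accepting)

start=q0 accept=q1 q0-0->q0 q0-1->q1 q1-0->q1 q1-1->q2 q2-0->q2 q2-1->q3 q3-0->q3 q3-1->q0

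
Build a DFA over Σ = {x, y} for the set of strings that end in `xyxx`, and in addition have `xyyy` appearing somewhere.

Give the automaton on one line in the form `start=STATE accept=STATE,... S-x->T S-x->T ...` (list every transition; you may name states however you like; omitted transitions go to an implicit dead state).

start=S0 accept=S8 S0-x->S1 S0-y->S0 S1-x->S1 S1-y->S2 S2-x->S1 S2-y->S3 S3-x->S1 S3-y->S4 S4-x->S5 S4-y->S4 S5-x->S5 S5-y->S6 S6-x->S7 S6-y->S4 S7-x->S8 S7-y->S6 S8-x->S5 S8-y->S6

Build one automaton per condition and run them in lockstep. One (5 states) tracks how much of the suffix `xyxx` has currently been matched; the other (5 states) tracks whether and how much of `xyyy` has been seen. Each combined state is a pair, one component from each; accept when both components accept. After merging equivalent states the machine shrinks.
With 9 states:
        x   y  
>  S0   S1  S0 
   S1   S1  S2 
   S2   S1  S3 
   S3   S1  S4 
   S4   S5  S4 
   S5   S5  S6 
   S6   S7  S4 
   S7   S8  S6 
 * S8   S5  S6 
(> = start, * = accepting)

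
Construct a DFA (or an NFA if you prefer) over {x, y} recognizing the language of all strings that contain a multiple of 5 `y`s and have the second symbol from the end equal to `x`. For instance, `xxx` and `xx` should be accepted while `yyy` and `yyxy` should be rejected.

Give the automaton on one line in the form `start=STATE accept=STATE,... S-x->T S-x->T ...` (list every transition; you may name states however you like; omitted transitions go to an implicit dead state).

Build one automaton per condition and run them in lockstep. The first has 5 states tracking the count of `y`s modulo 5; the second has 7 states tracking the last 2 symbols read. A product state is a pair (one from each), accepting exactly when both do. Equivalent product states are then merged.
With 9 states:
        x   y  
>  q0   q1  q2 
   q1   q3  q2 
   q2   q2  q4 
 * q3   q3  q2 
   q4   q4  q5 
   q5   q5  q6 
   q6   q7  q0 
   q7   q7  q8 
 * q8   q1  q2 
(> = start, * = accepting)

start=q0 accept=q3,q8 q0-x->q1 q0-y->q2 q1-x->q3 q1-y->q2 q2-x->q2 q2-y->q4 q3-x->q3 q3-y->q2 q4-x->q4 q4-y->q5 q5-x->q5 q5-y->q6 q6-x->q7 q6-y->q0 q7-x->q7 q7-y->q8 q8-x->q1 q8-y->q2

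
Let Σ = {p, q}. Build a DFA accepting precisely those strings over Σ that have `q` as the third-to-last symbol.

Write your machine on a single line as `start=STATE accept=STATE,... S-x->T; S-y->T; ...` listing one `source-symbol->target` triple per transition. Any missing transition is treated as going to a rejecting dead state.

start=s0; accept=s11,s12,s13,s14; s0-p->s1; s0-q->s2; s1-p->s3; s1-q->s4; s2-p->s5; s2-q->s6; s3-p->s7; s3-q->s8; s4-p->s9; s4-q->s10; s5-p->s11; s5-q->s12; s6-p->s13; s6-q->s14; s7-p->s7; s7-q->s8; s8-p->s9; s8-q->s10; s9-p->s11; s9-q->s12; s10-p->s13; s10-q->s14; s11-p->s7; s11-q->s8; s12-p->s9; s12-q->s10; s13-p->s11; s13-q->s12; s14-p->s13; s14-q->s14

Because acceptance depends on a position counted from the end, the machine has to buffer the most recent 3 symbols. Make each state the string of the last up-to-3 symbols read; on input `x` shift the window left and append `x`. Accept when the buffered window has length 3 and begins with `q`.
With 15 states:
          p    q  
>  s0     s1   s2 
   s1     s3   s4 
   s2     s5   s6 
   s3     s7   s8 
   s4     s9  s10 
   s5    s11  s12 
   s6    s13  s14 
   s7     s7   s8 
   s8     s9  s10 
   s9    s11  s12 
   s10   s13  s14 
 * s11    s7   s8 
 * s12    s9  s10 
 * s13   s11  s12 
 * s14   s13  s14 
(> = start, * = accepting)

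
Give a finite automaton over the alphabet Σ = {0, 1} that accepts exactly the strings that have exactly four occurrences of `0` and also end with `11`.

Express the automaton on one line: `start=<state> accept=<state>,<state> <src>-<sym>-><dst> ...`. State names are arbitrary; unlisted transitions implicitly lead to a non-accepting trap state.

start=q0 accept=q7 q0-0->q1 q0-1->q0 q1-0->q2 q1-1->q1 q2-0->q3 q2-1->q2 q3-0->q4 q3-1->q3 q4-0->q5 q4-1->q6 q5-0->q5 q5-1->q5 q6-0->q5 q6-1->q7 q7-0->q5 q7-1->q7

Run two small machines in parallel and take their product. One (6 states) tracks the count of `0`s, saturating at 5; the other (3 states) tracks how much of the suffix `11` has currently been matched. Each combined state is a pair, one component from each; accept when both components accept. Minimizing collapses redundant product states.
With 8 states:
        0   1  
>  q0   q1  q0 
   q1   q2  q1 
   q2   q3  q2 
   q3   q4  q3 
   q4   q5  q6 
   q5   q5  q5 
   q6   q5  q7 
 * q7   q5  q7 
(> = start, * = accepting)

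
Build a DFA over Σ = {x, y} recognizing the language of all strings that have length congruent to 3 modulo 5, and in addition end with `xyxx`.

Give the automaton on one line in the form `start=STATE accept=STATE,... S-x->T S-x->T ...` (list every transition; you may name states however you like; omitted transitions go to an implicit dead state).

Build one automaton per condition and run them in lockstep. One (5 states) tracks the input length modulo 5; the other (5 states) tracks how much of the suffix `xyxx` has currently been matched. Each combined state is a pair, one component from each; accept when both components accept. After merging equivalent states the machine shrinks.
9 states suffice.
       x  y 
>  A   B  B 
   B   C  C 
   C   D  D 
   D   E  E 
   E   F  A 
   F   B  G 
   G   H  C 
   H   I  D 
 * I   E  E 
(> = start, * = accepting)

start=A accept=I A-x->B A-y->B B-x->C B-y->C C-x->D C-y->D D-x->E D-y->E E-x->F E-y->A F-x->B F-y->G G-x->H G-y->C H-x->I H-y->D I-x->E I-y->E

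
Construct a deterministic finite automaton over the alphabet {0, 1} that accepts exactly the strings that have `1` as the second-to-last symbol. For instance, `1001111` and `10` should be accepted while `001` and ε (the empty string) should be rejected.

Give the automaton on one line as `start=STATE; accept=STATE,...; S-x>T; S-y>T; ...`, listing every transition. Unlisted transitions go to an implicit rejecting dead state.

start=q0; accept=q5,q6; q0-0>q1; q0-1>q2; q1-0>q3; q1-1>q4; q2-0>q5; q2-1>q6; q3-0>q3; q3-1>q4; q4-0>q5; q4-1>q6; q5-0>q3; q5-1>q4; q6-0>q5; q6-1>q6

Because acceptance depends on a position counted from the end, the machine has to buffer the most recent 2 symbols. Make each state the string of the last up-to-2 symbols read; on input `x` shift the window left and append `x`. Accept when the buffered window has length 2 and begins with `1`.
7 states suffice.
        0   1  
>  q0   q1  q2 
   q1   q3  q4 
   q2   q5  q6 
   q3   q3  q4 
   q4   q5  q6 
 * q5   q3  q4 
 * q6   q5  q6 
(> = start, * = accepting)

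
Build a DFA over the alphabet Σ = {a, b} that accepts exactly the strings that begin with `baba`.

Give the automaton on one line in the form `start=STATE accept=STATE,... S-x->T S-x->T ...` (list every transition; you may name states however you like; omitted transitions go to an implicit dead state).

Walk along `baba` while the input agrees: from q0 take `b` to q1, and so on. Any deviation drops to the rejecting sink q5. Once q4 is reached the prefix is confirmed and every continuation is accepted.
        a   b  
>  q0   q5  q1 
   q1   q2  q5 
   q2   q5  q3 
   q3   q4  q5 
 * q4   q4  q4 
   q5   q5  q5 
(> = start, * = accepting)

start=q0 accept=q4 q0-a->q5 q0-b->q1 q1-a->q2 q1-b->q5 q2-a->q5 q2-b->q3 q3-a->q4 q3-b->q5 q4-a->q4 q4-b->q4 q5-a->q5 q5-b->q5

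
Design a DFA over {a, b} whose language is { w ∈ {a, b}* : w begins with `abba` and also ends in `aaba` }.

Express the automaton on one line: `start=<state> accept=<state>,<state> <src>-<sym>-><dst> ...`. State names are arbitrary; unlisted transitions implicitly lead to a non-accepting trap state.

start=S0 accept=S9 S0-a->S1 S0-b->S2 S1-a->S2 S1-b->S3 S2-a->S2 S2-b->S2 S3-a->S2 S3-b->S4 S4-a->S5 S4-b->S2 S5-a->S6 S5-b->S7 S6-a->S6 S6-b->S8 S7-a->S5 S7-b->S7 S8-a->S9 S8-b->S7 S9-a->S6 S9-b->S7

Build one automaton per condition and run them in lockstep. One (6 states) tracks whether the input so far still matches the prefix `abba`; the other (5 states) tracks how much of the suffix `aaba` has currently been matched. Each combined state is a pair, one component from each; accept when both components accept. Minimizing collapses redundant product states.
10 states suffice.
        a   b  
>  S0   S1  S2 
   S1   S2  S3 
   S2   S2  S2 
   S3   S2  S4 
   S4   S5  S2 
   S5   S6  S7 
   S6   S6  S8 
   S7   S5  S7 
   S8   S9  S7 
 * S9   S6  S7 
(> = start, * = accepting)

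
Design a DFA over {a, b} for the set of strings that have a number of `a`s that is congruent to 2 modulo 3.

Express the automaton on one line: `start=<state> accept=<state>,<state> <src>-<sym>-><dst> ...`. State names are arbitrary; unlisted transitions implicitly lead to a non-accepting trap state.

start=q0 accept=q2 q0-a->q1 q0-b->q0 q1-a->q2 q1-b->q1 q2-a->q0 q2-b->q2

Keep the running count of `a`s modulo 3: each `a` advances along the cycle q0 → q1 → q2 → q0 while other symbols loop. Accept at q2.
A 3-state machine:
        a   b  
>  q0   q1  q0 
   q1   q2  q1 
 * q2   q0  q2 
(> = start, * = accepting)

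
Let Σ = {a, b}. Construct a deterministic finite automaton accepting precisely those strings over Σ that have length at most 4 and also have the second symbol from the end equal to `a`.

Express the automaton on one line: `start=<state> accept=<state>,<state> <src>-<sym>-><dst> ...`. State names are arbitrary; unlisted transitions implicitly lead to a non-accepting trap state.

Handle the two conditions separately and then intersect. One (6 states) tracks the input length, saturating at 5; the other (7 states) tracks the last 2 symbols read. Each combined state is a pair, one component from each; accept when both components accept. Equivalent product states are then merged.
11 states suffice.
          a    b  
>  S0     S1   S2 
   S1     S3   S4 
   S2     S5   S6 
 * S3     S7   S8 
 * S4     S9  S10 
   S5     S7   S8 
   S6     S9  S10 
 * S7     S8   S8 
 * S8    S10  S10 
   S9     S8   S8 
   S10   S10  S10 
(> = start, * = accepting)

start=S0 accept=S3,S4,S7,S8 S0-a->S1 S0-b->S2 S1-a->S3 S1-b->S4 S2-a->S5 S2-b->S6 S3-a->S7 S3-b->S8 S4-a->S9 S4-b->S10 S5-a->S7 S5-b->S8 S6-a->S9 S6-b->S10 S7-a->S8 S7-b->S8 S8-a->S10 S8-b->S10 S9-a->S8 S9-b->S8 S10-a->S10 S10-b->S10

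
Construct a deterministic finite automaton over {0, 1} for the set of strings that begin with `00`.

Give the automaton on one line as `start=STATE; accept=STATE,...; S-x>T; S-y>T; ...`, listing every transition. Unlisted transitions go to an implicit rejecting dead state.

start=s0; accept=s2; s0-0>s1; s0-1>s3; s1-0>s2; s1-1>s3; s2-0>s2; s2-1>s2; s3-0>s3; s3-1>s3

Check the first 2 symbols one by one: s0 through s1 record how many have matched `00` so far; any wrong symbol goes to the dead state s3. After all 2 match we enter the accepting sink s2.
4 states suffice.
        0   1  
>  s0   s1  s3 
   s1   s2  s3 
 * s2   s2  s2 
   s3   s3  s3 
(> = start, * = accepting)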